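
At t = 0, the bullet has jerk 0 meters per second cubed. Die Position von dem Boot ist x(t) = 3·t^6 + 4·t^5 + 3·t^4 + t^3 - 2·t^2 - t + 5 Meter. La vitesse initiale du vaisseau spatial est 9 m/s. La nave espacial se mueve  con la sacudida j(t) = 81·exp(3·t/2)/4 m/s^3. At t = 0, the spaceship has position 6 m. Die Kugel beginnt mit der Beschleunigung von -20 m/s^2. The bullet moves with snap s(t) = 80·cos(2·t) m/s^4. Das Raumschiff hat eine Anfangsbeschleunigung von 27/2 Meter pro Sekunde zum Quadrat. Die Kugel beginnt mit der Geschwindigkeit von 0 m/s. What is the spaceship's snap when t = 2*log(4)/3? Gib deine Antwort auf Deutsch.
Um dies zu lösen, müssen wir 1 Ableitung unserer Gleichung für den Ruck j(t) = 81·exp(3·t/2)/4 nehmen. Mit d/dt von j(t) finden wir s(t) = 243·exp(3·t/2)/8. Mit s(t) = 243·exp(3·t/2)/8 und Einsetzen von t = 2*log(4)/3, finden wir s = 243/2.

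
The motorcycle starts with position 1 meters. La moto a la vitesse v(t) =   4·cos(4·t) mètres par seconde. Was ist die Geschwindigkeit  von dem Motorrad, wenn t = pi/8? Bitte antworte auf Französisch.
En utilisant v(t) = 4·cos(4·t) et en substituant t = pi/8, nous trouvons v = 0.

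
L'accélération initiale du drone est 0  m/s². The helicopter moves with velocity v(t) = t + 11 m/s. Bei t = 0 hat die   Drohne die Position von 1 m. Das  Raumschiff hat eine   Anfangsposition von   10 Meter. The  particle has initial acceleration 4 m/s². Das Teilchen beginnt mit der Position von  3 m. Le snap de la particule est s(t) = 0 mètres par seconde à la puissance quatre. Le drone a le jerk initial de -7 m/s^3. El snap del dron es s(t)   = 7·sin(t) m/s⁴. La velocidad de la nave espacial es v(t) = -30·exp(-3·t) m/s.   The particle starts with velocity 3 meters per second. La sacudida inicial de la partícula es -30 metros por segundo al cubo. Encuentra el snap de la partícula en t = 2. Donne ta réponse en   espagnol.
De la ecuación del snap s(t) = 0, sustituimos t = 2 para obtener s = 0.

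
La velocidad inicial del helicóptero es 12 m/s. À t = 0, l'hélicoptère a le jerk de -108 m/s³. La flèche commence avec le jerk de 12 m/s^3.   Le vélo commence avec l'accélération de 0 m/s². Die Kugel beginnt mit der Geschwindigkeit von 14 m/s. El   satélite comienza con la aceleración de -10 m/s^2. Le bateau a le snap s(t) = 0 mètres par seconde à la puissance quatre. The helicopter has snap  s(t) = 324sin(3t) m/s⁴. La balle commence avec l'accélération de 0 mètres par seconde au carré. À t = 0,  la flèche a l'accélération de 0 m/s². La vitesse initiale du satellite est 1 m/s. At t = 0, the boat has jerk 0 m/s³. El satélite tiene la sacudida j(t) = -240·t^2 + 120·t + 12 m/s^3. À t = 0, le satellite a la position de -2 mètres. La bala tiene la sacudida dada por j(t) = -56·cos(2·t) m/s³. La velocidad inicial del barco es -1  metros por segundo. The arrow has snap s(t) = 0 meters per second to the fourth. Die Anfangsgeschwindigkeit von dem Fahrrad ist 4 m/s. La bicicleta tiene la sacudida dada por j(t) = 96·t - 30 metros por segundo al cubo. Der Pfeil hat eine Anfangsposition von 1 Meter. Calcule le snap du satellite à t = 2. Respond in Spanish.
Para resolver esto, necesitamos tomar 1 derivada de nuestra ecuación de la sacudida j(t) = -240·t^2 + 120·t + 12. La derivada de la sacudida da el snap: s(t) = 120 - 480·t. Usando s(t) = 120 - 480·t y sustituyendo t = 2, encontramos s = -840.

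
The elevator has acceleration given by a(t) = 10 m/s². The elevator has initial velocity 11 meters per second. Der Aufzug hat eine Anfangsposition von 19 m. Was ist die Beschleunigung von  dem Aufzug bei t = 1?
Wir haben die Beschleunigung a(t) = 10. Durch Einsetzen von t = 1: a(1) = 10.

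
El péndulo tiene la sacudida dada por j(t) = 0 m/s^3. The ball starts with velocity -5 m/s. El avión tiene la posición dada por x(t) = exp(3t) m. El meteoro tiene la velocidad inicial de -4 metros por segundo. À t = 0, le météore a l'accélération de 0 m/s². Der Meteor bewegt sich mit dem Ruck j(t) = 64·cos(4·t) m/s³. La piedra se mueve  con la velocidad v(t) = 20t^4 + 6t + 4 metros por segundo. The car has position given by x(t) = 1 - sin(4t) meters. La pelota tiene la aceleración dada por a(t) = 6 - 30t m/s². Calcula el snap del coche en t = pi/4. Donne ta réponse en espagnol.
Debemos derivar nuestra ecuación de la posición x(t) = 1 - sin(4·t) 4 veces. Tomando d/dt de x(t), encontramos v(t) = -4·cos(4·t). Derivando la velocidad, obtenemos la aceleración: a(t) = 16·sin(4·t). Tomando d/dt de a(t), encontramos j(t) = 64·cos(4·t). Tomando d/dt de j(t), encontramos s(t) = -256·sin(4·t). Usando s(t) = -256·sin(4·t) y sustituyendo t = pi/4, encontramos s = 0.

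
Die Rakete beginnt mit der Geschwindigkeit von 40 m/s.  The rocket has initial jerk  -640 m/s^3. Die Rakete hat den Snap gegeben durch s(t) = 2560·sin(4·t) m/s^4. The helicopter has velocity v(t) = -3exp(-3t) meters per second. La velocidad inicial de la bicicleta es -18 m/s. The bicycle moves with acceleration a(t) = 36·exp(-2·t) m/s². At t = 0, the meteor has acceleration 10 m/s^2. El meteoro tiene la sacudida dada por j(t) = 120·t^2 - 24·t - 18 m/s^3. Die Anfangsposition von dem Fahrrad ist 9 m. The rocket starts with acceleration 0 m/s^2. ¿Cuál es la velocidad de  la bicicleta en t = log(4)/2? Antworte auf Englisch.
Starting from acceleration a(t) = 36·exp(-2·t), we take 1 antiderivative. The antiderivative of acceleration is velocity. Using v(0) = -18, we get v(t) = -18·exp(-2·t). We have velocity v(t) = -18·exp(-2·t). Substituting t = log(4)/2: v(log(4)/2) = -9/2.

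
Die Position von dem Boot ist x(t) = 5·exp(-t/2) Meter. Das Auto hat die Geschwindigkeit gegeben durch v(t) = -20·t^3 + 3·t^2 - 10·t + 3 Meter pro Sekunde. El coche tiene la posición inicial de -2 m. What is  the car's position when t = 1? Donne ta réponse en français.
Nous devons intégrer notre équation de la vitesse v(t) = -20·t^3 + 3·t^2 - 10·t + 3 1 fois. La primitive de la vitesse est la position. En utilisant x(0) = -2, nous obtenons x(t) = -5·t^4 + t^3 - 5·t^2 + 3·t - 2. De l'équation de la position x(t) = -5·t^4 + t^3 - 5·t^2 + 3·t - 2, nous substituons t = 1 pour obtenir x = -8.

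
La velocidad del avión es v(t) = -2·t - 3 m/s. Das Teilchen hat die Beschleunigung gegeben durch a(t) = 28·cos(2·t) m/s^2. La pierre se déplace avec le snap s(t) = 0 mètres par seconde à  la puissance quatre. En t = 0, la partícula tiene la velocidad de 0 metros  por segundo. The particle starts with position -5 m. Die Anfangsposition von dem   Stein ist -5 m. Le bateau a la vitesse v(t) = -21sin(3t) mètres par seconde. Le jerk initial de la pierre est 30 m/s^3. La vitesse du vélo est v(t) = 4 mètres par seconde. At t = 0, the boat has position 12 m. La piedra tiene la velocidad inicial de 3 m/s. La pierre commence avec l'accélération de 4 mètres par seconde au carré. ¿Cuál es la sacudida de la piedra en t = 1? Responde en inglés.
To solve this, we need to take 1 antiderivative of our snap equation s(t) = 0. The antiderivative of snap is jerk. Using j(0) = 30, we get j(t) = 30. We have jerk j(t) = 30. Substituting t = 1: j(1) = 30.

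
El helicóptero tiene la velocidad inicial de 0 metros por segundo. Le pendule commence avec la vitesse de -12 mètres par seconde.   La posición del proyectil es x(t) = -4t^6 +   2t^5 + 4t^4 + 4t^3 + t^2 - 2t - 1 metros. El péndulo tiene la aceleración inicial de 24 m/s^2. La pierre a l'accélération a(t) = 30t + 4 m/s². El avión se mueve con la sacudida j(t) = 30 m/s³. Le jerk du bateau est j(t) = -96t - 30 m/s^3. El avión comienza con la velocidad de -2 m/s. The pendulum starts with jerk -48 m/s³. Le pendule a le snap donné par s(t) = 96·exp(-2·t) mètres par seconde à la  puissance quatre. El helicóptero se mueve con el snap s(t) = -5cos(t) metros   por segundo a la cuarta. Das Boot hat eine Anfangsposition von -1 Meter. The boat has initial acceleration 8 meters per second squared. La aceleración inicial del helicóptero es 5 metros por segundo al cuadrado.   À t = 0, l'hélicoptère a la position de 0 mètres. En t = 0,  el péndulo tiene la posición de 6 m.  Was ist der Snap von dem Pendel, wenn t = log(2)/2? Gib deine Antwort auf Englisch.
We have snap s(t) = 96·exp(-2·t). Substituting t = log(2)/2: s(log(2)/2) = 48.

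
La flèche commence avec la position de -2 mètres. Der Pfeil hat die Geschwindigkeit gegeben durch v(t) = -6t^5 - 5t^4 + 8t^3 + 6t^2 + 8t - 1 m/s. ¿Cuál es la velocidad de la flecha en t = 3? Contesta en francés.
Nous avons la vitesse v(t) = -6·t^5 - 5·t^4 + 8·t^3 + 6·t^2 + 8·t - 1. En substituant t = 3: v(3) = -1570.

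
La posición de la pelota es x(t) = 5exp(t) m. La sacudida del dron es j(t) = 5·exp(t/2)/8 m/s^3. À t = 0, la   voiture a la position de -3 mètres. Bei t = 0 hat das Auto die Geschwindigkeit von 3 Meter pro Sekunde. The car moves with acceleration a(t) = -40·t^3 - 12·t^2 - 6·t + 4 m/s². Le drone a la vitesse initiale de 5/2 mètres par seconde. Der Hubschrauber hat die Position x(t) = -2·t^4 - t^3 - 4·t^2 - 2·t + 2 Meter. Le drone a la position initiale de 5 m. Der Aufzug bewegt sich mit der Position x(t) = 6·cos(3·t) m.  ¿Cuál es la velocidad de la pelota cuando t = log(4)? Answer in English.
To solve this, we need to take 1 derivative of our position equation x(t) = 5·exp(t). Taking d/dt of x(t), we find v(t) = 5·exp(t). From the given velocity equation v(t) = 5·exp(t), we substitute t = log(4) to get v = 20.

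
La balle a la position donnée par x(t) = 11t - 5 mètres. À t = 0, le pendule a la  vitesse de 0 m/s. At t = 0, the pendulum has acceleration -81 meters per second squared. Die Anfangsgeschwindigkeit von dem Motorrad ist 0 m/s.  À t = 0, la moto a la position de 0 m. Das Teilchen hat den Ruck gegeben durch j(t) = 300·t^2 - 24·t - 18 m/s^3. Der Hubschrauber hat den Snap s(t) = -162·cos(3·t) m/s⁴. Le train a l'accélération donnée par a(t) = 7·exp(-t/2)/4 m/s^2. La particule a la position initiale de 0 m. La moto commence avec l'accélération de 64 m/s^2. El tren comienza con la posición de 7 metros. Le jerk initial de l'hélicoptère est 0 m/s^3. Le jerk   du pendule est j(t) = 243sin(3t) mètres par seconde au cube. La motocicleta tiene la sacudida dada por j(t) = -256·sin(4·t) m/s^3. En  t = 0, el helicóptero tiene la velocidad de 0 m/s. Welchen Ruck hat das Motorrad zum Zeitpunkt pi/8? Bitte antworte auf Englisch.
We have jerk j(t) = -256·sin(4·t). Substituting t = pi/8: j(pi/8) = -256.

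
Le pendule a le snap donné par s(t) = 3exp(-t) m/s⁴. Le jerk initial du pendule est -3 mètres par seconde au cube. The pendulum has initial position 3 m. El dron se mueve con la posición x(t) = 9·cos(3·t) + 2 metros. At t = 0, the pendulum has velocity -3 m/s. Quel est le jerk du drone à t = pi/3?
Nous devons dériver notre équation de la position x(t) = 9·cos(3·t) + 2 3 fois. En prenant d/dt de x(t), nous trouvons v(t) = -27·sin(3·t). En dérivant la vitesse, nous obtenons l'accélération: a(t) = -81·cos(3·t). En prenant d/dt de a(t), nous trouvons j(t) = 243·sin(3·t). En utilisant j(t) = 243·sin(3·t) et en substituant t = pi/3, nous trouvons j = 0.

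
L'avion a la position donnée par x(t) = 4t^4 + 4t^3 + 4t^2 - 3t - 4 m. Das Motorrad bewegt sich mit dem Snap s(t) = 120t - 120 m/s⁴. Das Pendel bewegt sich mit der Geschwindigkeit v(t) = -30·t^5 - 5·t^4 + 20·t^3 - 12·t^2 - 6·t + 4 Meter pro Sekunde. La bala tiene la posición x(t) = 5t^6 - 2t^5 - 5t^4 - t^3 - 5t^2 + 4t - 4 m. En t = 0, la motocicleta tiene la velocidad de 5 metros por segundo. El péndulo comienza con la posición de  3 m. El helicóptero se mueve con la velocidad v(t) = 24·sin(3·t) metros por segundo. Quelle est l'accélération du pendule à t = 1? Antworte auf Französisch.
En partant de la vitesse v(t) = -30·t^5 - 5·t^4 + 20·t^3 - 12·t^2 - 6·t + 4, nous prenons 1 dérivée. La dérivée de la vitesse donne l'accélération: a(t) = -150·t^4 - 20·t^3 + 60·t^2 - 24·t - 6. De l'équation de l'accélération a(t) = -150·t^4 - 20·t^3 + 60·t^2 - 24·t - 6, nous substituons t = 1 pour obtenir a = -140.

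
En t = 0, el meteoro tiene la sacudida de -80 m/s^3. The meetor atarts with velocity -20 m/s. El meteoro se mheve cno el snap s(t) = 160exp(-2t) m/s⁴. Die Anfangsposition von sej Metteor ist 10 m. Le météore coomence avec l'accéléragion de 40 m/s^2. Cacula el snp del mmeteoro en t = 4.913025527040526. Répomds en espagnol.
Tenemos el snap s(t) = 160·exp(-2·t). Sustituyendo t = 4.913025527040526: s(4.913025527040526) = 0.00864410892796824.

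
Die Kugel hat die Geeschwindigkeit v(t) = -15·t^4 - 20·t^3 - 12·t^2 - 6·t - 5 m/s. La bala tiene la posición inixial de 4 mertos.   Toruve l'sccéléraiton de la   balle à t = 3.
Nous devons dériver notre équation de la vitesse v(t) = -15·t^4 - 20·t^3 - 12·t^2 - 6·t - 5 1 fois. En dérivant la vitesse, nous obtenons l'accélération: a(t) = -60·t^3 - 60·t^2 - 24·t - 6. En utilisant a(t) = -60·t^3 - 60·t^2 - 24·t - 6 et en substituant t = 3, nous trouvons a = -2238.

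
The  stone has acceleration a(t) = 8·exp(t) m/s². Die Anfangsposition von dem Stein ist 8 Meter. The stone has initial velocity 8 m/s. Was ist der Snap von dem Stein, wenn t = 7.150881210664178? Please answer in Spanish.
Para resolver esto, necesitamos tomar 2 derivadas de nuestra ecuación de la aceleración a(t) = 8·exp(t). Derivando la aceleración, obtenemos la sacudida: j(t) = 8·exp(t). Tomando d/dt de j(t), encontramos s(t) = 8·exp(t). De la ecuación del snap s(t) = 8·exp(t), sustituimos t = 7.150881210664178 para obtener s = 10201.8336461277.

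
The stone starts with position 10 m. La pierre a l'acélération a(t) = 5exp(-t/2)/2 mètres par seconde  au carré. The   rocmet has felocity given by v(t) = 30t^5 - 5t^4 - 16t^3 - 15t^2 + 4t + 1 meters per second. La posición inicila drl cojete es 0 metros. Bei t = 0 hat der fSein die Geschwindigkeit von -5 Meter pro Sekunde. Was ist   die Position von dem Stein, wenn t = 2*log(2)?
Um dies zu lösen, müssen wir 2 Integrale unserer Gleichung für die Beschleunigung a(t) = 5·exp(-t/2)/2 finden. Das Integral von der Beschleunigung ist die Geschwindigkeit. Mit v(0) = -5 erhalten wir v(t) = -5·exp(-t/2). Mit ∫v(t)dt und Anwendung von x(0) = 10, finden wir x(t) = 10·exp(-t/2). Wir haben die Position x(t) = 10·exp(-t/2). Durch Einsetzen von t = 2*log(2): x(2*log(2)) = 5.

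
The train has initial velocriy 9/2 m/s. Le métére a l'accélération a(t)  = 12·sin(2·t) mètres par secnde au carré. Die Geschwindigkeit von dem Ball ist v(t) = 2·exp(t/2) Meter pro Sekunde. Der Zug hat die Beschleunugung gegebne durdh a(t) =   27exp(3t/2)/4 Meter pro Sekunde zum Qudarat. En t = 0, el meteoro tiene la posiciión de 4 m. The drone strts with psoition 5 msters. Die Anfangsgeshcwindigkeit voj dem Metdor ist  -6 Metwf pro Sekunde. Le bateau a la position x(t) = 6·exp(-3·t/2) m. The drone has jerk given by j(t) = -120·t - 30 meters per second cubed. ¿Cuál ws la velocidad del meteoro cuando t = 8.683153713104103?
Necesitamos integrar nuestra ecuación de la aceleración a(t) = 12·sin(2·t) 1 vez. La integral de la aceleración es la velocidad. Usando v(0) = -6, obtenemos v(t) = -6·cos(2·t). Usando v(t) = -6·cos(2·t) y sustituyendo t = 8.683153713104103, encontramos v = -0.524616224790699.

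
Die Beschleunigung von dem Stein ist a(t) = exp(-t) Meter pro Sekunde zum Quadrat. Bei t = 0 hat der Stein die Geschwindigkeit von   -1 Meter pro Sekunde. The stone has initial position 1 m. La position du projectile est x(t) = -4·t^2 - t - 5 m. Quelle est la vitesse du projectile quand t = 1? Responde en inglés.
We must differentiate our position equation x(t) = -4·t^2 - t - 5 1 time. The derivative of position gives velocity: v(t) = -8·t - 1. We have velocity v(t) = -8·t - 1. Substituting t = 1: v(1) = -9.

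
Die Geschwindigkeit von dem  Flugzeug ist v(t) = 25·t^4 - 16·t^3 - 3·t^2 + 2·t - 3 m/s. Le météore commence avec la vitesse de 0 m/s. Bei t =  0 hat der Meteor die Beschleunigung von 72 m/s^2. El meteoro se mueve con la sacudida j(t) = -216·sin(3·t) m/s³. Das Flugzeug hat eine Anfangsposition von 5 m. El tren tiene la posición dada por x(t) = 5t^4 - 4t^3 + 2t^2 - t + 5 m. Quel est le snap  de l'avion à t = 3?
Pour résoudre ceci, nous devons prendre 3 dérivées de notre équation de la vitesse v(t) = 25·t^4 - 16·t^3 - 3·t^2 + 2·t - 3. La dérivée de la vitesse donne l'accélération: a(t) = 100·t^3 - 48·t^2 - 6·t + 2. En prenant d/dt de a(t), nous trouvons j(t) = 300·t^2 - 96·t - 6. En prenant d/dt de j(t), nous trouvons s(t) = 600·t - 96. De l'équation du snap s(t) = 600·t - 96, nous substituons t = 3 pour obtenir s = 1704.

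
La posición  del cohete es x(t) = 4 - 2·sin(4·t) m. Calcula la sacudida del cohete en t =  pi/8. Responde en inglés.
Starting from position x(t) = 4 - 2·sin(4·t), we take 3 derivatives. Taking d/dt of x(t), we find v(t) = -8·cos(4·t). Differentiating velocity, we get acceleration: a(t) = 32·sin(4·t). Taking d/dt of a(t), we find j(t) = 128·cos(4·t). We have jerk j(t) = 128·cos(4·t). Substituting t = pi/8: j(pi/8) = 0.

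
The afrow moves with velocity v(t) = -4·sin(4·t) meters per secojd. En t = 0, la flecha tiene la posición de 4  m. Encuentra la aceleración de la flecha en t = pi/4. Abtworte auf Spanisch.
Debemos derivar nuestra ecuación de la velocidad v(t) = -4·sin(4·t) 1 vez. La derivada de la velocidad da la aceleración: a(t) = -16·cos(4·t). Usando a(t) = -16·cos(4·t) y sustituyendo t = pi/4, encontramos a = 16.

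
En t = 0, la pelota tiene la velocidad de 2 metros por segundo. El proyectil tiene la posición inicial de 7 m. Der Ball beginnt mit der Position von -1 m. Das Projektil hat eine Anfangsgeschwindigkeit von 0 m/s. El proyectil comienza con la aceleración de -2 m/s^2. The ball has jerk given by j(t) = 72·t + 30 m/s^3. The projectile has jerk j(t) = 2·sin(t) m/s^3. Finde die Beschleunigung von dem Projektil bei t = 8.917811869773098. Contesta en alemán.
Wir müssen unsere Gleichung für den Ruck j(t) = 2·sin(t) 1-mal integrieren. Mit ∫j(t)dt und Anwendung von a(0) = -2, finden wir a(t) = -2·cos(t). Aus der Gleichung für die Beschleunigung a(t) = -2·cos(t), setzen wir t = 8.917811869773098 ein und erhalten a = 1.74844314817541.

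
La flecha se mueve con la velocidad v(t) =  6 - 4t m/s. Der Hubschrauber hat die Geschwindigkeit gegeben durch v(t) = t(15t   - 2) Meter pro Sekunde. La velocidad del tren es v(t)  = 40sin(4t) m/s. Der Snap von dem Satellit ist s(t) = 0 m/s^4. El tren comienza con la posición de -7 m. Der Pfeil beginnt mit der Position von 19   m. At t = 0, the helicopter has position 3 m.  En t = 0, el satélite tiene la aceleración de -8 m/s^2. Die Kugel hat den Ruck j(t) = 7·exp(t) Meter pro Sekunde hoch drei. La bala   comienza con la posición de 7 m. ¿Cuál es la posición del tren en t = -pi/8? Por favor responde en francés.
Pour résoudre ceci, nous devons prendre 1 intégrale de notre équation de la vitesse v(t) = 40·sin(4·t). En prenant ∫v(t)dt et en appliquant x(0) = -7, nous trouvons x(t) = 3 - 10·cos(4·t). De l'équation de la position x(t) = 3 - 10·cos(4·t), nous substituons t = -pi/8 pour obtenir x = 3.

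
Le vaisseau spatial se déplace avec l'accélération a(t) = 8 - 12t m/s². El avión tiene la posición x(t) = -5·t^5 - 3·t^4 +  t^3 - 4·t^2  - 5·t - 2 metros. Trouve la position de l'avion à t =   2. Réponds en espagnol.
De la ecuación de la posición x(t) = -5·t^5 - 3·t^4 + t^3 - 4·t^2 - 5·t - 2, sustituimos t = 2 para obtener x = -228.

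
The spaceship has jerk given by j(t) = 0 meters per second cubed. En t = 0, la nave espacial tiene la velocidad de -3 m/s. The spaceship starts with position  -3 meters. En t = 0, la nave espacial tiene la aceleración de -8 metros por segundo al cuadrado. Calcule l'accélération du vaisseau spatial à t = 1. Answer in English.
To find the answer, we compute 1 antiderivative of j(t) = 0. The integral of jerk, with a(0) = -8, gives acceleration: a(t) = -8. From the given acceleration equation a(t) = -8, we substitute t = 1 to get a = -8.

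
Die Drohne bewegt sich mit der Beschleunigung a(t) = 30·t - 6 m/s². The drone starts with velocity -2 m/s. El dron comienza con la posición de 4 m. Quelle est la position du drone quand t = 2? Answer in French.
Nous devons intégrer notre équation de l'accélération a(t) = 30·t - 6 2 fois. En intégrant l'accélération et en utilisant la condition initiale v(0) = -2, nous obtenons v(t) = 15·t^2 - 6·t - 2. En prenant ∫v(t)dt et en appliquant x(0) = 4, nous trouvons x(t) = 5·t^3 - 3·t^2 - 2·t + 4. En utilisant x(t) = 5·t^3 - 3·t^2 - 2·t + 4 et en substituant t = 2, nous trouvons x = 28.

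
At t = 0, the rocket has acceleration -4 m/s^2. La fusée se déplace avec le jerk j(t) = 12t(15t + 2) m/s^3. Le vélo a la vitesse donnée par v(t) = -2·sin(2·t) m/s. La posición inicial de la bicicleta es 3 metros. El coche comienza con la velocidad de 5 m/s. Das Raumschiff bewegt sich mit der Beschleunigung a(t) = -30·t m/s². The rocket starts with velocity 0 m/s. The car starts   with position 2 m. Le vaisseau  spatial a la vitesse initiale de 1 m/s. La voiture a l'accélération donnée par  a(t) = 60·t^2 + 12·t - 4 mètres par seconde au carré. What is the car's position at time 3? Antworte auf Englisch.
To find the answer, we compute 2 antiderivatives of a(t) = 60·t^2 + 12·t - 4. Finding the antiderivative of a(t) and using v(0) = 5: v(t) = 20·t^3 + 6·t^2 - 4·t + 5. Finding the integral of v(t) and using x(0) = 2: x(t) = 5·t^4 + 2·t^3 - 2·t^2 + 5·t + 2. We have position x(t) = 5·t^4 + 2·t^3 - 2·t^2 + 5·t + 2. Substituting t = 3: x(3) = 458.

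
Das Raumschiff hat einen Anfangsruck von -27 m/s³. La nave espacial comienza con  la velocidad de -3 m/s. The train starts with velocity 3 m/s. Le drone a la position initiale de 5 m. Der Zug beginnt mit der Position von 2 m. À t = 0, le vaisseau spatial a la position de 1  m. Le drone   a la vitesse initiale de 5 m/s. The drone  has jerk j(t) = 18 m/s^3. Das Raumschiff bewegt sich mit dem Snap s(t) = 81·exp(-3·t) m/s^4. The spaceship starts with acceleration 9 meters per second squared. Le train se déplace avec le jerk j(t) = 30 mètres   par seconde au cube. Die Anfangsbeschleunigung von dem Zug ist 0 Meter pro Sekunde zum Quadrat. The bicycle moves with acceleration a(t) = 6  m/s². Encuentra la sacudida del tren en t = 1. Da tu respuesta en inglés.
From the given jerk equation j(t) = 30, we substitute t = 1 to get j = 30.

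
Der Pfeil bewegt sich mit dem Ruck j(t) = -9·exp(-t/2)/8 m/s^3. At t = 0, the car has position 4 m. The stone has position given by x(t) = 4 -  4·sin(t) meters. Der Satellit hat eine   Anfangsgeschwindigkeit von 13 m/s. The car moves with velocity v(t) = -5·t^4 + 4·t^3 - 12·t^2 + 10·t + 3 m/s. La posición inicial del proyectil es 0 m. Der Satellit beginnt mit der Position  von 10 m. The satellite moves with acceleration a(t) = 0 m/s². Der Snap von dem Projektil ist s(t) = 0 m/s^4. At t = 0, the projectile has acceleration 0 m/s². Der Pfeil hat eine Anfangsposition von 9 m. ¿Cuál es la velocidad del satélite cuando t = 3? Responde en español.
Partiendo de la aceleración a(t) = 0, tomamos 1 antiderivada. Integrando la aceleración y usando la condición inicial v(0) = 13, obtenemos v(t) = 13. De la ecuación de la velocidad v(t) = 13, sustituimos t = 3 para obtener v = 13.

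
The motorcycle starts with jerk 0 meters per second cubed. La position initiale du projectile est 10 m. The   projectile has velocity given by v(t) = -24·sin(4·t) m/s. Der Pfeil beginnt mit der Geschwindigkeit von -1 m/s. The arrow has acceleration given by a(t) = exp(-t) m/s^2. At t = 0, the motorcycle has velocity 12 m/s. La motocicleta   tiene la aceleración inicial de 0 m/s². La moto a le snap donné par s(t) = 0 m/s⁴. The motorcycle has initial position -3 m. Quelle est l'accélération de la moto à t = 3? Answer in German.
Wir müssen unsere Gleichung für den Snap s(t) = 0 2-mal integrieren. Die Stammfunktion von dem Snap ist der Ruck. Mit j(0) = 0 erhalten wir j(t) = 0. Durch Integration von dem Ruck und Verwendung der Anfangsbedingung a(0) = 0, erhalten wir a(t) = 0. Aus der Gleichung für die Beschleunigung a(t) = 0, setzen wir t = 3 ein und erhalten a = 0.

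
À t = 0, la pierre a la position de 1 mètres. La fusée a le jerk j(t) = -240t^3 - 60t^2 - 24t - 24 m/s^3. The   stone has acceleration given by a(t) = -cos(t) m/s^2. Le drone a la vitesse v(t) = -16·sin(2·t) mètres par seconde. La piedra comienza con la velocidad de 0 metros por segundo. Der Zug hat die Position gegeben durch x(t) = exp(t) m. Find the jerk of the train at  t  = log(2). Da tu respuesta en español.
Partiendo de la posición x(t) = exp(t), tomamos 3 derivadas. Derivando la posición, obtenemos la velocidad: v(t) = exp(t). La derivada de la velocidad da la aceleración: a(t) = exp(t). Tomando d/dt de a(t), encontramos j(t) = exp(t). Tenemos la sacudida j(t) = exp(t). Sustituyendo t = log(2): j(log(2)) = 2.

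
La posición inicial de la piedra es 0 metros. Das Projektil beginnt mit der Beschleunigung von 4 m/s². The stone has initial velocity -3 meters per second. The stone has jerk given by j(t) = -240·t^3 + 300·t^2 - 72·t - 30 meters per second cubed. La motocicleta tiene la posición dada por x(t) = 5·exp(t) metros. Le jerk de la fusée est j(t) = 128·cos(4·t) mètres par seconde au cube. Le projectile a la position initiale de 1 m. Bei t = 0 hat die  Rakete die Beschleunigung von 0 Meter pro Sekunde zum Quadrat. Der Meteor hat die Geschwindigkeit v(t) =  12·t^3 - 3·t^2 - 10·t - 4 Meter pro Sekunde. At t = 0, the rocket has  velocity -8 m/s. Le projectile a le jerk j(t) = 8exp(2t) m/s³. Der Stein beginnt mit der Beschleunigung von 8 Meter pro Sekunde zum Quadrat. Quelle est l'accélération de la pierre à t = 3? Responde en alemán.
Wir müssen die Stammfunktion unserer Gleichung für den Ruck j(t) = -240·t^3 + 300·t^2 - 72·t - 30 1-mal finden. Die Stammfunktion von dem Ruck, mit a(0) = 8, ergibt die Beschleunigung: a(t) = -60·t^4 + 100·t^3 - 36·t^2 - 30·t + 8. Aus der Gleichung für die Beschleunigung a(t) = -60·t^4 + 100·t^3 - 36·t^2 - 30·t + 8, setzen wir t = 3 ein und erhalten a = -2566.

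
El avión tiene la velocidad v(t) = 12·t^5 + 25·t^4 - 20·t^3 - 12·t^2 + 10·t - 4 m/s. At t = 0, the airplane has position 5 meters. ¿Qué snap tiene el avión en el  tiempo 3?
Para resolver esto, necesitamos tomar 3 derivadas de nuestra ecuación de la velocidad v(t) = 12·t^5 + 25·t^4 - 20·t^3 - 12·t^2 + 10·t - 4. La derivada de la velocidad da la aceleración: a(t) = 60·t^4 + 100·t^3 - 60·t^2 - 24·t + 10. Derivando la aceleración, obtenemos la sacudida: j(t) = 240·t^3 + 300·t^2 - 120·t - 24. Tomando d/dt de j(t), encontramos s(t) = 720·t^2 + 600·t - 120. Usando s(t) = 720·t^2 + 600·t - 120 y sustituyendo t = 3, encontramos s = 8160.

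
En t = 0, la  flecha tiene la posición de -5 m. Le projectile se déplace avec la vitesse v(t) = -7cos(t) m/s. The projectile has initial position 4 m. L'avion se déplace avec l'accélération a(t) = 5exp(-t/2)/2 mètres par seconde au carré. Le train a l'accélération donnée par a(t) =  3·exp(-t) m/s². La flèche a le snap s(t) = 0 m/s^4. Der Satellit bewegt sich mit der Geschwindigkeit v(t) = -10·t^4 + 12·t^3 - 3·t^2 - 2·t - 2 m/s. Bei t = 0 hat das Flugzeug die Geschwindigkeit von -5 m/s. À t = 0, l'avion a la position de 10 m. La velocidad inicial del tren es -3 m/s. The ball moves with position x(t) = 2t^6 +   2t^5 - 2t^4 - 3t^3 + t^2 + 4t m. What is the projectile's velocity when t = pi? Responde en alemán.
Wir haben die Geschwindigkeit v(t) = -7·cos(t). Durch Einsetzen von t = pi: v(pi) = 7.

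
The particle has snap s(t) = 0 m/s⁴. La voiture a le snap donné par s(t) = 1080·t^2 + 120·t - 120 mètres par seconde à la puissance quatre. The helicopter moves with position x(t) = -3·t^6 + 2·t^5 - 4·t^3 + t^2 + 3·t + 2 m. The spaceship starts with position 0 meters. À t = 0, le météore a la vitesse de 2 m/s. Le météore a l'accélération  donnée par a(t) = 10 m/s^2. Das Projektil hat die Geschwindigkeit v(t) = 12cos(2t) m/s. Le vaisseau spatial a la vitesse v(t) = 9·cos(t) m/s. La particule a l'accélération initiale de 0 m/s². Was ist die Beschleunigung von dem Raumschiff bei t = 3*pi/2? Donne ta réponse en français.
En partant de la vitesse v(t) = 9·cos(t), nous prenons 1 dérivée. En prenant d/dt de v(t), nous trouvons a(t) = -9·sin(t). Nous avons l'accélération a(t) = -9·sin(t). En substituant t = 3*pi/2: a(3*pi/2) = 9.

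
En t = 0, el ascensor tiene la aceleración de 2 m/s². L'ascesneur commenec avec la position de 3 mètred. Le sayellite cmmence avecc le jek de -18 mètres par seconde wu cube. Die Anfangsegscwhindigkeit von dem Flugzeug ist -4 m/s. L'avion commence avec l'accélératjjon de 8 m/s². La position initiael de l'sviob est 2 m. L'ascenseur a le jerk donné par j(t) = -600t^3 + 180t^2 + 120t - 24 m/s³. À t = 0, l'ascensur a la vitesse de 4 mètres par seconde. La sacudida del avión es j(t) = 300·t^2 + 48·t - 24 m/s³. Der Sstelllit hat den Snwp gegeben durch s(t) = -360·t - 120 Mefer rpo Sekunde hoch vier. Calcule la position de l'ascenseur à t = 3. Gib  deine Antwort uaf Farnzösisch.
Pour résoudre ceci, nous devons prendre 3 intégrales de notre équation du jerk j(t) = -600·t^3 + 180·t^2 + 120·t - 24. L'intégrale du jerk, avec a(0) = 2, donne l'accélération: a(t) = -150·t^4 + 60·t^3 + 60·t^2 - 24·t + 2. En prenant ∫a(t)dt et en appliquant v(0) = 4, nous trouvons v(t) = -30·t^5 + 15·t^4 + 20·t^3 - 12·t^2 + 2·t + 4. En intégrant la vitesse et en utilisant la condition initiale x(0) = 3, nous obtenons x(t) = -5·t^6 + 3·t^5 + 5·t^4 - 4·t^3 + t^2 + 4·t + 3. De l'équation de la position x(t) = -5·t^6 + 3·t^5 + 5·t^4 - 4·t^3 + t^2 + 4·t + 3, nous substituons t = 3 pour obtenir x = -2595.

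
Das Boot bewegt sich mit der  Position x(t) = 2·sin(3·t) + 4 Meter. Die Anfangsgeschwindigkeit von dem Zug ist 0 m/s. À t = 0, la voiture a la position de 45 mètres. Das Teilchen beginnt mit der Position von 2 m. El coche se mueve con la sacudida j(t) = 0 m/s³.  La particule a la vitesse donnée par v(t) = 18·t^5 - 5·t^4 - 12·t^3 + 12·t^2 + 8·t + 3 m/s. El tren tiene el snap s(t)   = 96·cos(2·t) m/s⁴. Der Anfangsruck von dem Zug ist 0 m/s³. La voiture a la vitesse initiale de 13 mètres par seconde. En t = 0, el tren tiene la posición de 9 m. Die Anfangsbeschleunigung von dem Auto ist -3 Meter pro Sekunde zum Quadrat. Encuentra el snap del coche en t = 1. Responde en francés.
En partant du jerk j(t) = 0, nous prenons 1 dérivée. En prenant d/dt de j(t), nous trouvons s(t) = 0. Nous avons le snap s(t) = 0. En substituant t = 1: s(1) = 0.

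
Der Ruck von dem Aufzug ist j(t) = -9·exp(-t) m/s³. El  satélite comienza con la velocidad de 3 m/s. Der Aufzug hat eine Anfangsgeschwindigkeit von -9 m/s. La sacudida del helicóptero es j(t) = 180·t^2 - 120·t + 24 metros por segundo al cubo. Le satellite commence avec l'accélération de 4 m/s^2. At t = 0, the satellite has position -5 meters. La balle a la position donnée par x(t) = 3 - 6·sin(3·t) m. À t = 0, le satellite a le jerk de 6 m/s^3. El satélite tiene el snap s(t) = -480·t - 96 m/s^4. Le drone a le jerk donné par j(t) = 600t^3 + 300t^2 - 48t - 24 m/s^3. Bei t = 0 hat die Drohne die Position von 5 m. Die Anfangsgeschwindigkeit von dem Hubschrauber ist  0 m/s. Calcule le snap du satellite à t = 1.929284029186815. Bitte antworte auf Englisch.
Using s(t) = -480·t - 96 and substituting t = 1.929284029186815, we find s = -1022.05633400967.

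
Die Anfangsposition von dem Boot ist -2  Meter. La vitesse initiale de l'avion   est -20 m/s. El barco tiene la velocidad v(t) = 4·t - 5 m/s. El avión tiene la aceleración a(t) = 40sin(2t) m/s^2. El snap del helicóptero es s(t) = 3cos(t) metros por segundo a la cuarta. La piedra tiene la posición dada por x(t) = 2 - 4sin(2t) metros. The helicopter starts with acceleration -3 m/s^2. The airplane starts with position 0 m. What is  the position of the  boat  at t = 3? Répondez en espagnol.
Necesitamos integrar nuestra ecuación de la velocidad v(t) = 4·t - 5 1 vez. Tomando ∫v(t)dt y aplicando x(0) = -2, encontramos x(t) = 2·t^2 - 5·t - 2. Tenemos la posición x(t) = 2·t^2 - 5·t - 2. Sustituyendo t = 3: x(3) = 1.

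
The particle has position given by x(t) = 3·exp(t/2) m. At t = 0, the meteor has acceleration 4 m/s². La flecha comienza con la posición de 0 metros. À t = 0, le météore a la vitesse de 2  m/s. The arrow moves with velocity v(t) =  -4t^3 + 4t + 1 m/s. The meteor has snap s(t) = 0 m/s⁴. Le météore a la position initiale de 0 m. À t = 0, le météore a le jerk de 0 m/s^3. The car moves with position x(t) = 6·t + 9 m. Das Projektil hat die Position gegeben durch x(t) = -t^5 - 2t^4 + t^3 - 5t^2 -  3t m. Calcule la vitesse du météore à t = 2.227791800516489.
Pour résoudre ceci, nous devons prendre 3 intégrales de notre équation du snap s(t) = 0. En prenant ∫s(t)dt et en appliquant j(0) = 0, nous trouvons j(t) = 0. En intégrant le jerk et en utilisant la condition initiale a(0) = 4, nous obtenons a(t) = 4. La primitive de l'accélération est la vitesse. En utilisant v(0) = 2, nous obtenons v(t) = 4·t + 2. De l'équation de la vitesse v(t) = 4·t + 2, nous substituons t = 2.227791800516489 pour obtenir v = 10.9111672020660.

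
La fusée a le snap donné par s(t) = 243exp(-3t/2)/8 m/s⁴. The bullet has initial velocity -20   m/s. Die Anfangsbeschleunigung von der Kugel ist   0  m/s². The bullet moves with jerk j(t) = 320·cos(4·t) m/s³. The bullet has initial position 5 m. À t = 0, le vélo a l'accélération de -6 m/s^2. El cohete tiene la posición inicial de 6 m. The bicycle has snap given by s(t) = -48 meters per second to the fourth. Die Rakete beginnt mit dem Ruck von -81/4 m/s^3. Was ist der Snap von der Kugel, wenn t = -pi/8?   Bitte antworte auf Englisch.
Starting from jerk j(t) = 320·cos(4·t), we take 1 derivative. Differentiating jerk, we get snap: s(t) = -1280·sin(4·t). Using s(t) = -1280·sin(4·t) and substituting t = -pi/8, we find s = 1280.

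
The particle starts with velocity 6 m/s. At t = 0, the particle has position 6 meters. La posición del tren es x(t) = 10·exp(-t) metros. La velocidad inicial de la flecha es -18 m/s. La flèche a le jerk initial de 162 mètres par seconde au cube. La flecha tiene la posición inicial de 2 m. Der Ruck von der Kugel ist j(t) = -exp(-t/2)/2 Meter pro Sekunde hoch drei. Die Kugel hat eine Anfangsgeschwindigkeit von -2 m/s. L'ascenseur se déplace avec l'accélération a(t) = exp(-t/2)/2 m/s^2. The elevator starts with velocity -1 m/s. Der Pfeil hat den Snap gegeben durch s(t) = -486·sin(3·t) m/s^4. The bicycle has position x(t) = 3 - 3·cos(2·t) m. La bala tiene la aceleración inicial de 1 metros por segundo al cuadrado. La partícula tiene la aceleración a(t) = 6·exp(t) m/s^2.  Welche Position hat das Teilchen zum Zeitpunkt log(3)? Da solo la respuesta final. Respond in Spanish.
La posición en t = log(3) es x = 18.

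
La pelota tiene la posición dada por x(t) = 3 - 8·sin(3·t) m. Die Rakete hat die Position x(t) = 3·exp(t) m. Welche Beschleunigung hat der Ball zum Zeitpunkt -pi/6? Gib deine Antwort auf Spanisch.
Partiendo de la posición x(t) = 3 - 8·sin(3·t), tomamos 2 derivadas. Derivando la posición, obtenemos la velocidad: v(t) = -24·cos(3·t). La derivada de la velocidad da la aceleración: a(t) = 72·sin(3·t). Usando a(t) = 72·sin(3·t) y sustituyendo t = -pi/6, encontramos a = -72.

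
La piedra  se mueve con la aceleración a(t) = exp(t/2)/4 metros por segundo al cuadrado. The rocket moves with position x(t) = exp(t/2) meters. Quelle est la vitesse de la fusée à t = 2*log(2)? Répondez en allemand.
Ausgehend von der Position x(t) = exp(t/2), nehmen wir 1 Ableitung. Die Ableitung von der Position ergibt die Geschwindigkeit: v(t) = exp(t/2)/2. Mit v(t) = exp(t/2)/2 und Einsetzen von t = 2*log(2), finden wir v = 1.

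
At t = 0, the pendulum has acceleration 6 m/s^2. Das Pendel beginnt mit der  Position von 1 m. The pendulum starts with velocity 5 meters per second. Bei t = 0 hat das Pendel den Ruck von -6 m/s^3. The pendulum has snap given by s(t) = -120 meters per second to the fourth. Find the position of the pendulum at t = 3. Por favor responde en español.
Debemos encontrar la antiderivada de nuestra ecuación del snap s(t) = -120 4 veces. Tomando ∫s(t)dt y aplicando j(0) = -6, encontramos j(t) = -120·t - 6. Integrando la sacudida y usando la condición inicial a(0) = 6, obtenemos a(t) = -60·t^2 - 6·t + 6. Integrando la aceleración y usando la condición inicial v(0) = 5, obtenemos v(t) = -20·t^3 - 3·t^2 + 6·t + 5. La integral de la velocidad es la posición. Usando x(0) = 1, obtenemos x(t) = -5·t^4 - t^3 + 3·t^2 + 5·t + 1. Usando x(t) = -5·t^4 - t^3 + 3·t^2 + 5·t + 1 y sustituyendo t = 3, encontramos x = -389.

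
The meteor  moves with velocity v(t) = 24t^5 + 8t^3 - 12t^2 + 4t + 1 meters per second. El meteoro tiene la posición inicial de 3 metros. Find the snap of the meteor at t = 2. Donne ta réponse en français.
Nous devons dériver notre équation de la vitesse v(t) = 24·t^5 + 8·t^3 - 12·t^2 + 4·t + 1 3 fois. En prenant d/dt de v(t), nous trouvons a(t) = 120·t^4 + 24·t^2 - 24·t + 4. En dérivant l'accélération, nous obtenons le jerk: j(t) = 480·t^3 + 48·t - 24. En prenant d/dt de j(t), nous trouvons s(t) = 1440·t^2 + 48. Nous avons le snap s(t) = 1440·t^2 + 48. En substituant t = 2: s(2) = 5808.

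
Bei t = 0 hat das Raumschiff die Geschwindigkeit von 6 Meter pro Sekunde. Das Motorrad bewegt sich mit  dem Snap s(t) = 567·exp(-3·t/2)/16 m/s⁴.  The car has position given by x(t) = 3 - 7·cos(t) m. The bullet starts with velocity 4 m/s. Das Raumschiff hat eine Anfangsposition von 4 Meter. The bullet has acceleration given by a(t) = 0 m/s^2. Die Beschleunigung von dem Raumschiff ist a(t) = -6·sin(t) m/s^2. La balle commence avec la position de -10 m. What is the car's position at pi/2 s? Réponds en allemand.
Mit x(t) = 3 - 7·cos(t) und Einsetzen von t = pi/2, finden wir x = 3.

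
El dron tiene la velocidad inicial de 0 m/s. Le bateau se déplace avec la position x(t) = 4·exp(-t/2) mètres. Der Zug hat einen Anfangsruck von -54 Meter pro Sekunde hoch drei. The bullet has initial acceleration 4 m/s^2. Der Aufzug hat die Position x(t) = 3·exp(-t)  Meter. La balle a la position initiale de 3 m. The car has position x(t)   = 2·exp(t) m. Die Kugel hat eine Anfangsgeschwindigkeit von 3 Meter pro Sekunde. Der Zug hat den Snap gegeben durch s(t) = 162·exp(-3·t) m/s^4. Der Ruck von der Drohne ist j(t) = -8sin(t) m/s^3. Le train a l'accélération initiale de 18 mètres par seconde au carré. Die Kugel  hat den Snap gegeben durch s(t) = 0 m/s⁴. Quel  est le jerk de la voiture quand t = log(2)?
En partant de la position x(t) = 2·exp(t), nous prenons 3 dérivées. La dérivée de la position donne la vitesse: v(t) = 2·exp(t). La dérivée de la vitesse donne l'accélération: a(t) = 2·exp(t). En dérivant l'accélération, nous obtenons le jerk: j(t) = 2·exp(t). En utilisant j(t) = 2·exp(t) et en substituant t = log(2), nous trouvons j = 4.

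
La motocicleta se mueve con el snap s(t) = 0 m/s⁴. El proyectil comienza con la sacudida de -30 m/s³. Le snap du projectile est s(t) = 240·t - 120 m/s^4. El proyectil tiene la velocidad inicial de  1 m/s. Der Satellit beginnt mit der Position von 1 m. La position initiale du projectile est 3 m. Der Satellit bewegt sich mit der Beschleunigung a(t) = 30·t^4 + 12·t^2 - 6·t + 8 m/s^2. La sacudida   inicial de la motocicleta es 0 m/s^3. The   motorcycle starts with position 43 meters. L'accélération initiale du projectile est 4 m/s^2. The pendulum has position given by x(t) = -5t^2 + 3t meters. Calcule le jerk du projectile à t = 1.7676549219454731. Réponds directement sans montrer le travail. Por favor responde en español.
La sacudida en t = 1.7676549219454731 es j = 132.833880135910.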